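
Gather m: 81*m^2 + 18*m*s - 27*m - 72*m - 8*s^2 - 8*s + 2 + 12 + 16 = 81*m^2 + m*(18*s - 99) - 8*s^2 - 8*s + 30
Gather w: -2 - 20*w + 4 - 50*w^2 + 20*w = 2 - 50*w^2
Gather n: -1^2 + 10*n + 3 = 10*n + 2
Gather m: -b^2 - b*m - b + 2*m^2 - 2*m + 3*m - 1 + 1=-b^2 - b + 2*m^2 + m*(1 - b)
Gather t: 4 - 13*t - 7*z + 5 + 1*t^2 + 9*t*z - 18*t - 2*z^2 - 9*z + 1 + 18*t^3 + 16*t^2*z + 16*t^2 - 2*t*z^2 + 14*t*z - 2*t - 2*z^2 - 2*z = 18*t^3 + t^2*(16*z + 17) + t*(-2*z^2 + 23*z - 33) - 4*z^2 - 18*z + 10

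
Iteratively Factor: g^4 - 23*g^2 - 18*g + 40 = (g + 4)*(g^3 - 4*g^2 - 7*g + 10) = (g - 1)*(g + 4)*(g^2 - 3*g - 10) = (g - 1)*(g + 2)*(g + 4)*(g - 5)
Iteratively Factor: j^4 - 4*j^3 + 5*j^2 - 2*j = (j - 2)*(j^3 - 2*j^2 + j) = (j - 2)*(j - 1)*(j^2 - j) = (j - 2)*(j - 1)^2*(j)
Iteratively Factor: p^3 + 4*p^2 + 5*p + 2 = (p + 1)*(p^2 + 3*p + 2) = (p + 1)*(p + 2)*(p + 1)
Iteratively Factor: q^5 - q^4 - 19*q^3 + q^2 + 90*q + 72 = (q + 3)*(q^4 - 4*q^3 - 7*q^2 + 22*q + 24) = (q + 2)*(q + 3)*(q^3 - 6*q^2 + 5*q + 12) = (q - 3)*(q + 2)*(q + 3)*(q^2 - 3*q - 4) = (q - 3)*(q + 1)*(q + 2)*(q + 3)*(q - 4)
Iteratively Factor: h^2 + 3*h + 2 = (h + 1)*(h + 2)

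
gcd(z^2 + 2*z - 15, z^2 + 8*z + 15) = z + 5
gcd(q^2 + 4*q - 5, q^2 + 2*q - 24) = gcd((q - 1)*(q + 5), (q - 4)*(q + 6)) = 1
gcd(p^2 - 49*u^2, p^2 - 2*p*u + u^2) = 1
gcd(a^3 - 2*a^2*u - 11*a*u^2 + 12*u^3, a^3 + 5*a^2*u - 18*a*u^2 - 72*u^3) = -a^2 + a*u + 12*u^2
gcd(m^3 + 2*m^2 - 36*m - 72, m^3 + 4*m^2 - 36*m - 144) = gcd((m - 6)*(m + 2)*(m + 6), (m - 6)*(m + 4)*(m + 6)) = m^2 - 36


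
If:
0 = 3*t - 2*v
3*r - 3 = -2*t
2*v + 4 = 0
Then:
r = 17/9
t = -4/3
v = -2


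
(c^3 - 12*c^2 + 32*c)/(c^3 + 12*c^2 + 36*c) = (c^2 - 12*c + 32)/(c^2 + 12*c + 36)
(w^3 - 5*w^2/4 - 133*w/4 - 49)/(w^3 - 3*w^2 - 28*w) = (w + 7/4)/w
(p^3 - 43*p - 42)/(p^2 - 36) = (p^2 - 6*p - 7)/(p - 6)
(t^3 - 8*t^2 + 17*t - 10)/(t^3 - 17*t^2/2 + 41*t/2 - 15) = 2*(t - 1)/(2*t - 3)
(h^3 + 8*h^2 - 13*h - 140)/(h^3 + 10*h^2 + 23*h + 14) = (h^2 + h - 20)/(h^2 + 3*h + 2)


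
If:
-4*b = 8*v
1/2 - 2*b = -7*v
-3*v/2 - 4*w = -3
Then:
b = 1/11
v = -1/22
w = 135/176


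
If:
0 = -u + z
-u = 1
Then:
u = -1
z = -1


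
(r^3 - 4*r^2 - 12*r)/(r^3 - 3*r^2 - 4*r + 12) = r*(r - 6)/(r^2 - 5*r + 6)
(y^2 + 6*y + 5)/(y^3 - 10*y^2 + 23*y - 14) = (y^2 + 6*y + 5)/(y^3 - 10*y^2 + 23*y - 14)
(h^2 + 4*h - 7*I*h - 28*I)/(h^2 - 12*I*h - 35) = (h + 4)/(h - 5*I)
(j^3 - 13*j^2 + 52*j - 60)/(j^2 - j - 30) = (j^2 - 7*j + 10)/(j + 5)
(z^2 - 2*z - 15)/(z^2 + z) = (z^2 - 2*z - 15)/(z*(z + 1))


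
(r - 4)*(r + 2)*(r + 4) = r^3 + 2*r^2 - 16*r - 32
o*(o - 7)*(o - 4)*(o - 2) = o^4 - 13*o^3 + 50*o^2 - 56*o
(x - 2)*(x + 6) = x^2 + 4*x - 12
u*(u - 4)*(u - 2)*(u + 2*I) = u^4 - 6*u^3 + 2*I*u^3 + 8*u^2 - 12*I*u^2 + 16*I*u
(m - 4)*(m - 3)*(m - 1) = m^3 - 8*m^2 + 19*m - 12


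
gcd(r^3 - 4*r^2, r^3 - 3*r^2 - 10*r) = r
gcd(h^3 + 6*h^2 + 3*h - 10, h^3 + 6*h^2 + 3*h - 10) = h^3 + 6*h^2 + 3*h - 10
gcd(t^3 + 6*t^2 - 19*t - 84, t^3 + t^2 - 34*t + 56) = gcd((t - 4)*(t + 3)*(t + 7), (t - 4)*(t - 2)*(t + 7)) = t^2 + 3*t - 28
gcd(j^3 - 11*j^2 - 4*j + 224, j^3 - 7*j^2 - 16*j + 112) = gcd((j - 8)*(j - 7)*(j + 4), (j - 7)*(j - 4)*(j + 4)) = j^2 - 3*j - 28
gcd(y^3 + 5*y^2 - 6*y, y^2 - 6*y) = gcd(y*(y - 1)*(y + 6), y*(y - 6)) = y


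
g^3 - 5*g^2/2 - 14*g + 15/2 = (g - 5)*(g - 1/2)*(g + 3)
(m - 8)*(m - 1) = m^2 - 9*m + 8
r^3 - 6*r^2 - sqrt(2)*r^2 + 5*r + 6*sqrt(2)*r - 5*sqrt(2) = (r - 5)*(r - 1)*(r - sqrt(2))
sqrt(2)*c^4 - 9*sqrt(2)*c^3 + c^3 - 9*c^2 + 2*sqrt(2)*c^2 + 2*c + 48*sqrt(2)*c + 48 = (c - 8)*(c - 3)*(c + 2)*(sqrt(2)*c + 1)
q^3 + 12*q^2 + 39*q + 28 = (q + 1)*(q + 4)*(q + 7)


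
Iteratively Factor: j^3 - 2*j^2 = (j - 2)*(j^2) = j*(j - 2)*(j)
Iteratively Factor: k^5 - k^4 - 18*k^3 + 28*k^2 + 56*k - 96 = (k - 2)*(k^4 + k^3 - 16*k^2 - 4*k + 48) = (k - 2)*(k + 4)*(k^3 - 3*k^2 - 4*k + 12) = (k - 3)*(k - 2)*(k + 4)*(k^2 - 4) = (k - 3)*(k - 2)^2*(k + 4)*(k + 2)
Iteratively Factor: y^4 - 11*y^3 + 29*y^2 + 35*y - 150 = (y - 5)*(y^3 - 6*y^2 - y + 30) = (y - 5)*(y + 2)*(y^2 - 8*y + 15) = (y - 5)*(y - 3)*(y + 2)*(y - 5)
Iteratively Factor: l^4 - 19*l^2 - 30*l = (l + 2)*(l^3 - 2*l^2 - 15*l) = (l - 5)*(l + 2)*(l^2 + 3*l) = l*(l - 5)*(l + 2)*(l + 3)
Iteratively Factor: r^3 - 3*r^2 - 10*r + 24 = (r - 2)*(r^2 - r - 12) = (r - 2)*(r + 3)*(r - 4)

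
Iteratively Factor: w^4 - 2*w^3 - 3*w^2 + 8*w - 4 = (w - 1)*(w^3 - w^2 - 4*w + 4) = (w - 1)^2*(w^2 - 4) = (w - 1)^2*(w + 2)*(w - 2)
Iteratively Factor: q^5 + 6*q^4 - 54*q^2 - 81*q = (q + 3)*(q^4 + 3*q^3 - 9*q^2 - 27*q) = q*(q + 3)*(q^3 + 3*q^2 - 9*q - 27) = q*(q + 3)^2*(q^2 - 9) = q*(q - 3)*(q + 3)^2*(q + 3)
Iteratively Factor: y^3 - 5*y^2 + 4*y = (y - 4)*(y^2 - y) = (y - 4)*(y - 1)*(y)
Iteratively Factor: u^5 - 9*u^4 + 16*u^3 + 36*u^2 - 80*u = (u + 2)*(u^4 - 11*u^3 + 38*u^2 - 40*u) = u*(u + 2)*(u^3 - 11*u^2 + 38*u - 40) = u*(u - 4)*(u + 2)*(u^2 - 7*u + 10) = u*(u - 4)*(u - 2)*(u + 2)*(u - 5)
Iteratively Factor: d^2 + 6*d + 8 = (d + 2)*(d + 4)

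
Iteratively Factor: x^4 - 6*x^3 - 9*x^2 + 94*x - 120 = (x - 3)*(x^3 - 3*x^2 - 18*x + 40) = (x - 5)*(x - 3)*(x^2 + 2*x - 8) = (x - 5)*(x - 3)*(x + 4)*(x - 2)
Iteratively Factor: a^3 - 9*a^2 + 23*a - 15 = (a - 5)*(a^2 - 4*a + 3) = (a - 5)*(a - 3)*(a - 1)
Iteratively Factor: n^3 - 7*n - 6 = (n + 2)*(n^2 - 2*n - 3) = (n + 1)*(n + 2)*(n - 3)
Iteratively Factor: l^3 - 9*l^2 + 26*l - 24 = (l - 3)*(l^2 - 6*l + 8) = (l - 3)*(l - 2)*(l - 4)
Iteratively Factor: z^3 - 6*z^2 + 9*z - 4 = (z - 4)*(z^2 - 2*z + 1) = (z - 4)*(z - 1)*(z - 1)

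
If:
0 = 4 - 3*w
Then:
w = 4/3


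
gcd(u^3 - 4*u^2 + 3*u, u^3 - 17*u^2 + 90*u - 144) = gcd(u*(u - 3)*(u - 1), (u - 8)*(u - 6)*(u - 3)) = u - 3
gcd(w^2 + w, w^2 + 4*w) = w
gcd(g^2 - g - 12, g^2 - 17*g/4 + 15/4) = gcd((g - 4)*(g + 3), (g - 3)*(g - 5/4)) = 1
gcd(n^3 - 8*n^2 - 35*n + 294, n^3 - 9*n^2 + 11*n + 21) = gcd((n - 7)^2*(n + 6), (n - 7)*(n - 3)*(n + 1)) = n - 7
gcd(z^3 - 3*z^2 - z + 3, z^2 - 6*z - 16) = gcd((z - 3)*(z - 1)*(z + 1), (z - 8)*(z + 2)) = 1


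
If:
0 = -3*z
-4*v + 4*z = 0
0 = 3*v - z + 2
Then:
No Solution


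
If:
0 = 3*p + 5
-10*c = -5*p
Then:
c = -5/6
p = -5/3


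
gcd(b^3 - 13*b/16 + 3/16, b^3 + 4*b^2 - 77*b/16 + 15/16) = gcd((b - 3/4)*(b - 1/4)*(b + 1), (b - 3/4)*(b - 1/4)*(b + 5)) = b^2 - b + 3/16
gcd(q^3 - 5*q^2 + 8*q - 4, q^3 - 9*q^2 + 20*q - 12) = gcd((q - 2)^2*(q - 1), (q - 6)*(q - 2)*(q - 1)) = q^2 - 3*q + 2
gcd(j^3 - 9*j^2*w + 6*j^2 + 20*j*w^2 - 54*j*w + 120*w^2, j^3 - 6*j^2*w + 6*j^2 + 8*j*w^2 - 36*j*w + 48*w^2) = -j^2 + 4*j*w - 6*j + 24*w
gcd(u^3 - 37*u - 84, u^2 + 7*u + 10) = 1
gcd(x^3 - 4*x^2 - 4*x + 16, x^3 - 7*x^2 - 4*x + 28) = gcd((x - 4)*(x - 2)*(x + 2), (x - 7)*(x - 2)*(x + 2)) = x^2 - 4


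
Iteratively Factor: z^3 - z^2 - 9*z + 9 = (z + 3)*(z^2 - 4*z + 3) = (z - 1)*(z + 3)*(z - 3)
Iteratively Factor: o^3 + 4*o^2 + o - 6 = (o + 3)*(o^2 + o - 2) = (o + 2)*(o + 3)*(o - 1)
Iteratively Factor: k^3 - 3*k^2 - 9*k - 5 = (k - 5)*(k^2 + 2*k + 1) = (k - 5)*(k + 1)*(k + 1)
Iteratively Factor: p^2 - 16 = (p - 4)*(p + 4)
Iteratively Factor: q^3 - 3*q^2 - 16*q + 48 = (q + 4)*(q^2 - 7*q + 12) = (q - 4)*(q + 4)*(q - 3)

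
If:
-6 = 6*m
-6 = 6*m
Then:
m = -1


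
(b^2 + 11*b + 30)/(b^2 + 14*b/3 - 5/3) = 3*(b + 6)/(3*b - 1)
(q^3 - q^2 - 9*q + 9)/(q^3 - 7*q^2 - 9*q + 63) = (q - 1)/(q - 7)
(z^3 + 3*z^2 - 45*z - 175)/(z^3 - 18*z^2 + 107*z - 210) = (z^2 + 10*z + 25)/(z^2 - 11*z + 30)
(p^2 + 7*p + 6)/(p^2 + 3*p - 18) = (p + 1)/(p - 3)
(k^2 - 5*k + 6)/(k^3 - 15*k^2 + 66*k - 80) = (k - 3)/(k^2 - 13*k + 40)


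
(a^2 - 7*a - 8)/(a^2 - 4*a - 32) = (a + 1)/(a + 4)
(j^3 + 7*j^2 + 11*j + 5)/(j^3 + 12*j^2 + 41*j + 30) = (j + 1)/(j + 6)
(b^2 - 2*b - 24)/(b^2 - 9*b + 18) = (b + 4)/(b - 3)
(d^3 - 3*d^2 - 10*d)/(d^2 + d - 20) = d*(d^2 - 3*d - 10)/(d^2 + d - 20)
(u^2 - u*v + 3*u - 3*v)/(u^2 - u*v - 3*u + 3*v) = (u + 3)/(u - 3)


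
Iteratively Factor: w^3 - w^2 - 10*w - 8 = (w + 2)*(w^2 - 3*w - 4) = (w - 4)*(w + 2)*(w + 1)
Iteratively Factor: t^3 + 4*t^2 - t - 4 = (t + 4)*(t^2 - 1) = (t + 1)*(t + 4)*(t - 1)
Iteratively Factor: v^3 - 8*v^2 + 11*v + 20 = (v - 4)*(v^2 - 4*v - 5) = (v - 4)*(v + 1)*(v - 5)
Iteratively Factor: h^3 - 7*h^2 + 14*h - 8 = (h - 1)*(h^2 - 6*h + 8) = (h - 4)*(h - 1)*(h - 2)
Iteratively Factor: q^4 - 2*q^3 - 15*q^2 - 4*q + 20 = (q + 2)*(q^3 - 4*q^2 - 7*q + 10) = (q + 2)^2*(q^2 - 6*q + 5) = (q - 1)*(q + 2)^2*(q - 5)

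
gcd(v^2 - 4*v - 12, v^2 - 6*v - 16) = v + 2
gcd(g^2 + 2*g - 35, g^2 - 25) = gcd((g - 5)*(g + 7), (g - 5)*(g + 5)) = g - 5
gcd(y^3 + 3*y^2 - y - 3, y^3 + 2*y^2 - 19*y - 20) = y + 1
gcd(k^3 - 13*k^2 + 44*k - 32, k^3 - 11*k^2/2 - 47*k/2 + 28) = k^2 - 9*k + 8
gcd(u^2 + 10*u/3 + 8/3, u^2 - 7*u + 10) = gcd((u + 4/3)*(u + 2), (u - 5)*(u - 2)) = 1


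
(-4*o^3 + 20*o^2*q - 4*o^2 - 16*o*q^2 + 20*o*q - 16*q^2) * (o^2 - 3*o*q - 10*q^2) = -4*o^5 + 32*o^4*q - 4*o^4 - 36*o^3*q^2 + 32*o^3*q - 152*o^2*q^3 - 36*o^2*q^2 + 160*o*q^4 - 152*o*q^3 + 160*q^4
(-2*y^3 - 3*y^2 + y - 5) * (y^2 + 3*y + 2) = -2*y^5 - 9*y^4 - 12*y^3 - 8*y^2 - 13*y - 10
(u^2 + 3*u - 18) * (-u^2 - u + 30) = -u^4 - 4*u^3 + 45*u^2 + 108*u - 540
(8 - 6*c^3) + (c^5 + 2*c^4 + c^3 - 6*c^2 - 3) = c^5 + 2*c^4 - 5*c^3 - 6*c^2 + 5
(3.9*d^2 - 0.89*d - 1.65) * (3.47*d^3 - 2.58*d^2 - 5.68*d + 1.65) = 13.533*d^5 - 13.1503*d^4 - 25.5813*d^3 + 15.7472*d^2 + 7.9035*d - 2.7225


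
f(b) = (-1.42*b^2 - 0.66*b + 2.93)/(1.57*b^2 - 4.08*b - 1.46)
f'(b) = (4.08 - 3.14*b)*(-1.42*b^2 - 0.66*b + 2.93)/(1.57*b^2 - 4.08*b - 1.46)^2 + (-2.84*b - 0.66)/(1.57*b^2 - 4.08*b - 1.46)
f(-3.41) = -0.37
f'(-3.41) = 0.12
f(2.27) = 2.24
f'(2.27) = 5.29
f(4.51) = -2.40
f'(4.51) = 0.89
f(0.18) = -1.29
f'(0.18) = 2.66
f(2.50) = 4.11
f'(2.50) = 12.59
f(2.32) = 2.52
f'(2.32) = 6.19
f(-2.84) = -0.29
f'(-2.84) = 0.16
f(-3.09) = -0.33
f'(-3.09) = 0.14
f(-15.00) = -0.74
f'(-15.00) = 0.01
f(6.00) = -1.71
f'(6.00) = 0.24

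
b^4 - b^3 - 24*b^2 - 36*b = b*(b - 6)*(b + 2)*(b + 3)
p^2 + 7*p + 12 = (p + 3)*(p + 4)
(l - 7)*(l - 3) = l^2 - 10*l + 21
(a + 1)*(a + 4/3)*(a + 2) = a^3 + 13*a^2/3 + 6*a + 8/3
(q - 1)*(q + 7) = q^2 + 6*q - 7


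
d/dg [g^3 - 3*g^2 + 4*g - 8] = 3*g^2 - 6*g + 4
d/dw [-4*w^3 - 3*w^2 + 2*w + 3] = -12*w^2 - 6*w + 2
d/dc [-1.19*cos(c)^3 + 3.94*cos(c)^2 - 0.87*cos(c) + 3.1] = (3.57*cos(c)^2 - 7.88*cos(c) + 0.87)*sin(c)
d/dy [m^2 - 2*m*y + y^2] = -2*m + 2*y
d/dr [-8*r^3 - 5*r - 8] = -24*r^2 - 5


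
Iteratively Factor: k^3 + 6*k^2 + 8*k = (k + 2)*(k^2 + 4*k) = (k + 2)*(k + 4)*(k)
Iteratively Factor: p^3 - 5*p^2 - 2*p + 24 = (p - 4)*(p^2 - p - 6) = (p - 4)*(p + 2)*(p - 3)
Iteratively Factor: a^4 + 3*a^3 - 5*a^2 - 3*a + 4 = (a + 4)*(a^3 - a^2 - a + 1) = (a + 1)*(a + 4)*(a^2 - 2*a + 1) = (a - 1)*(a + 1)*(a + 4)*(a - 1)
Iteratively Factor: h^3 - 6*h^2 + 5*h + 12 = (h - 3)*(h^2 - 3*h - 4) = (h - 4)*(h - 3)*(h + 1)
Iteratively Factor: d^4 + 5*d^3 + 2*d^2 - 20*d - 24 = (d + 3)*(d^3 + 2*d^2 - 4*d - 8) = (d + 2)*(d + 3)*(d^2 - 4) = (d + 2)^2*(d + 3)*(d - 2)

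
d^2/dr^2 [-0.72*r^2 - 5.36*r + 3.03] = -1.44000000000000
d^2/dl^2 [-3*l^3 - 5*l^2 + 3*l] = -18*l - 10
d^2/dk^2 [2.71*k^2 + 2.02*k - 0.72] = 5.42000000000000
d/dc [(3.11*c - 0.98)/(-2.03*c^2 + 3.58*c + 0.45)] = (6.3133*c^2 - 3.9788*c + 4.9079)/(4.1209*c^4 - 14.5348*c^3 + 10.9894*c^2 + 3.222*c + 0.2025)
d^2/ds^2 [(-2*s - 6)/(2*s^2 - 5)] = 8*(-8*s^2*(s + 3) + 3*(s + 1)*(2*s^2 - 5))/(2*s^2 - 5)^3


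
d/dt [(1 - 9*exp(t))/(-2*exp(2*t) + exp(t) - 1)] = (-(4*exp(t) - 1)*(9*exp(t) - 1) + 18*exp(2*t) - 9*exp(t) + 9)*exp(t)/(2*exp(2*t) - exp(t) + 1)^2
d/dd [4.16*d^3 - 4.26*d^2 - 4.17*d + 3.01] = 12.48*d^2 - 8.52*d - 4.17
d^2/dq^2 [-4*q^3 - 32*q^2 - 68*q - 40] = -24*q - 64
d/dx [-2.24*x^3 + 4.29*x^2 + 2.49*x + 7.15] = -6.72*x^2 + 8.58*x + 2.49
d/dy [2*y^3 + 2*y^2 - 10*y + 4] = 6*y^2 + 4*y - 10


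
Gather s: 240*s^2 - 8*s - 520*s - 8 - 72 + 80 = 240*s^2 - 528*s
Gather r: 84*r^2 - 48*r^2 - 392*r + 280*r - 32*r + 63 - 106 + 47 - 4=36*r^2 - 144*r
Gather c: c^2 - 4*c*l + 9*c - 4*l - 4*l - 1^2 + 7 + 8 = c^2 + c*(9 - 4*l) - 8*l + 14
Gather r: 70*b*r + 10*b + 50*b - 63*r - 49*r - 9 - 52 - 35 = 60*b + r*(70*b - 112) - 96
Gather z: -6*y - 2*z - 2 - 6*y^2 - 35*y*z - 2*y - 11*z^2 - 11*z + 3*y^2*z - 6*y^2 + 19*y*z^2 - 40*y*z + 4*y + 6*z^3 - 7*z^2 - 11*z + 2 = -12*y^2 - 4*y + 6*z^3 + z^2*(19*y - 18) + z*(3*y^2 - 75*y - 24)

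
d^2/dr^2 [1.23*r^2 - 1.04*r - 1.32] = 2.46000000000000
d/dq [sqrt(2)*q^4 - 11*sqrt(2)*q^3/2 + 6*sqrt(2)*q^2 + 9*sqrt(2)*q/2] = sqrt(2)*(8*q^3 - 33*q^2 + 24*q + 9)/2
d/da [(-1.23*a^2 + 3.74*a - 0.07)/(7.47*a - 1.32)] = (-9.1881*a^2 + 3.2472*a - 4.4139)/(55.8009*a^2 - 19.7208*a + 1.7424)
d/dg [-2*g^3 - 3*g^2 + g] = -6*g^2 - 6*g + 1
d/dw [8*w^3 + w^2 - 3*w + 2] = 24*w^2 + 2*w - 3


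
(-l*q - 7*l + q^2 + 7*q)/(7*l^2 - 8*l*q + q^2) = (q + 7)/(-7*l + q)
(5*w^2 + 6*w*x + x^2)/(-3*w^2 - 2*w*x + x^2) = (5*w + x)/(-3*w + x)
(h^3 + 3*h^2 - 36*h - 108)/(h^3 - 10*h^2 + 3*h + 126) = (h + 6)/(h - 7)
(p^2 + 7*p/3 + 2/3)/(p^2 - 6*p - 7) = (3*p^2 + 7*p + 2)/(3*(p^2 - 6*p - 7))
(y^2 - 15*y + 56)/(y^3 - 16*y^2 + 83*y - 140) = (y - 8)/(y^2 - 9*y + 20)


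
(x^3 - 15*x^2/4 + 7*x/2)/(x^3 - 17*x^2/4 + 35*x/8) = 2*(x - 2)/(2*x - 5)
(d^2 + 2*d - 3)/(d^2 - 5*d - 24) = (d - 1)/(d - 8)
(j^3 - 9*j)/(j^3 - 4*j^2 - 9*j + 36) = j/(j - 4)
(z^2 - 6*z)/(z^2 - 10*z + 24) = z/(z - 4)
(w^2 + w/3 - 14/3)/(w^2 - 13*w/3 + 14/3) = (3*w + 7)/(3*w - 7)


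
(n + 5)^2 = n^2 + 10*n + 25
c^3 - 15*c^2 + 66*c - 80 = (c - 8)*(c - 5)*(c - 2)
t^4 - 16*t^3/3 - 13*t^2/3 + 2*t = t*(t - 6)*(t - 1/3)*(t + 1)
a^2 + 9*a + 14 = (a + 2)*(a + 7)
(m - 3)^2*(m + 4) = m^3 - 2*m^2 - 15*m + 36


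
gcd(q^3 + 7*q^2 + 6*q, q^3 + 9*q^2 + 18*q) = q^2 + 6*q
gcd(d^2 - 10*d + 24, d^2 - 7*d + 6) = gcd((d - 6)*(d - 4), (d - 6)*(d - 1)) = d - 6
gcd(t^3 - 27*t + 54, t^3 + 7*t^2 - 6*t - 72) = t^2 + 3*t - 18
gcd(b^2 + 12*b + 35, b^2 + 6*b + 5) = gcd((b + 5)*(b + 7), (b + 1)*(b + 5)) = b + 5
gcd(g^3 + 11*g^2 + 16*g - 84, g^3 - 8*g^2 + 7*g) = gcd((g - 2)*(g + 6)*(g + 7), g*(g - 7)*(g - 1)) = 1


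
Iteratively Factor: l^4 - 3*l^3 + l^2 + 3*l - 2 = (l + 1)*(l^3 - 4*l^2 + 5*l - 2) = (l - 2)*(l + 1)*(l^2 - 2*l + 1) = (l - 2)*(l - 1)*(l + 1)*(l - 1)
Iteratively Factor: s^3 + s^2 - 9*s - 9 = (s - 3)*(s^2 + 4*s + 3) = (s - 3)*(s + 1)*(s + 3)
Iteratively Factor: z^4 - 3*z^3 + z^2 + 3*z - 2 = (z - 1)*(z^3 - 2*z^2 - z + 2) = (z - 1)^2*(z^2 - z - 2) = (z - 1)^2*(z + 1)*(z - 2)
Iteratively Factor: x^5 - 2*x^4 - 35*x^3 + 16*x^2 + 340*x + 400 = (x + 2)*(x^4 - 4*x^3 - 27*x^2 + 70*x + 200) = (x + 2)*(x + 4)*(x^3 - 8*x^2 + 5*x + 50) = (x - 5)*(x + 2)*(x + 4)*(x^2 - 3*x - 10) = (x - 5)^2*(x + 2)*(x + 4)*(x + 2)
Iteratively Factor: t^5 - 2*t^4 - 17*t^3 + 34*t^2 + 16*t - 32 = (t - 1)*(t^4 - t^3 - 18*t^2 + 16*t + 32) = (t - 1)*(t + 1)*(t^3 - 2*t^2 - 16*t + 32) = (t - 1)*(t + 1)*(t + 4)*(t^2 - 6*t + 8) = (t - 4)*(t - 1)*(t + 1)*(t + 4)*(t - 2)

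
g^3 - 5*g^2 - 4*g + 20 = (g - 5)*(g - 2)*(g + 2)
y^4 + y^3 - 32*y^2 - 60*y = y*(y - 6)*(y + 2)*(y + 5)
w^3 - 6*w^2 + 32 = (w - 4)^2*(w + 2)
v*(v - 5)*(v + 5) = v^3 - 25*v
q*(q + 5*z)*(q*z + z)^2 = q^4*z^2 + 5*q^3*z^3 + 2*q^3*z^2 + 10*q^2*z^3 + q^2*z^2 + 5*q*z^3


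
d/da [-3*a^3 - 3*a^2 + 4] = 3*a*(-3*a - 2)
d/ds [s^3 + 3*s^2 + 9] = 3*s*(s + 2)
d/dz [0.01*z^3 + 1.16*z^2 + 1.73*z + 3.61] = 0.03*z^2 + 2.32*z + 1.73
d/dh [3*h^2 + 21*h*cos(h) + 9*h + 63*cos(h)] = -21*h*sin(h) + 6*h - 63*sin(h) + 21*cos(h) + 9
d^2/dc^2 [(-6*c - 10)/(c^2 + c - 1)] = 4*(-(2*c + 1)^2*(3*c + 5) + (9*c + 8)*(c^2 + c - 1))/(c^2 + c - 1)^3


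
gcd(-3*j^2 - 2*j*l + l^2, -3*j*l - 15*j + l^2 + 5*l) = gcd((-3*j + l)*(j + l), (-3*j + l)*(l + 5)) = 3*j - l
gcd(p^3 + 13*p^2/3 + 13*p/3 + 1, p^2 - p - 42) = 1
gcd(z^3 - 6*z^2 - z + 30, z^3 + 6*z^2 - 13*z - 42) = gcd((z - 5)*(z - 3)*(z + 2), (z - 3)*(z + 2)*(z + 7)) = z^2 - z - 6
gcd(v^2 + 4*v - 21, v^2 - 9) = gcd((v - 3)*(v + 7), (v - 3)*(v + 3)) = v - 3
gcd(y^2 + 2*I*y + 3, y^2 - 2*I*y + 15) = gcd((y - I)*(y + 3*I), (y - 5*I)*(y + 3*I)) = y + 3*I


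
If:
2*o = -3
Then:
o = -3/2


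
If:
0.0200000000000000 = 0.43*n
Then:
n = 0.05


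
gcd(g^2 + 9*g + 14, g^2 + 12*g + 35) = g + 7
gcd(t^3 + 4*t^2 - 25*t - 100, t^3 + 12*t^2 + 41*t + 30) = t + 5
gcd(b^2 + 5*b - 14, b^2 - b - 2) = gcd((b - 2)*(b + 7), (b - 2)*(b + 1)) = b - 2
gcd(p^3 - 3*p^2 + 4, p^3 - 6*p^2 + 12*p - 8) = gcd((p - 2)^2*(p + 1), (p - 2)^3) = p^2 - 4*p + 4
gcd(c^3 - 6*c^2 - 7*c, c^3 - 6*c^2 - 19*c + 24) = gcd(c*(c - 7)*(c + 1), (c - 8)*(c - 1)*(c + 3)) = 1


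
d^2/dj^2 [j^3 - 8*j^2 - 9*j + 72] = 6*j - 16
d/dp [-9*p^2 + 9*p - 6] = 9 - 18*p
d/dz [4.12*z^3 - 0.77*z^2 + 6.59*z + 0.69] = 12.36*z^2 - 1.54*z + 6.59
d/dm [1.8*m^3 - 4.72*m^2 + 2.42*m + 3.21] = 5.4*m^2 - 9.44*m + 2.42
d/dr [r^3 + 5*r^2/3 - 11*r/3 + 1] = 3*r^2 + 10*r/3 - 11/3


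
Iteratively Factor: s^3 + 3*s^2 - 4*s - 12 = (s - 2)*(s^2 + 5*s + 6) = (s - 2)*(s + 3)*(s + 2)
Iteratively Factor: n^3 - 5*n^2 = (n)*(n^2 - 5*n) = n*(n - 5)*(n)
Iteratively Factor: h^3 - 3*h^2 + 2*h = (h)*(h^2 - 3*h + 2) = h*(h - 2)*(h - 1)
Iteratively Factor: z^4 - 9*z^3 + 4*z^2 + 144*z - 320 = (z - 5)*(z^3 - 4*z^2 - 16*z + 64) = (z - 5)*(z + 4)*(z^2 - 8*z + 16) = (z - 5)*(z - 4)*(z + 4)*(z - 4)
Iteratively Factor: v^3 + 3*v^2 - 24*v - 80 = (v - 5)*(v^2 + 8*v + 16) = (v - 5)*(v + 4)*(v + 4)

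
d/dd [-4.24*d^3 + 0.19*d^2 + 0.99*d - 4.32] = -12.72*d^2 + 0.38*d + 0.99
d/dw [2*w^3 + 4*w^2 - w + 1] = 6*w^2 + 8*w - 1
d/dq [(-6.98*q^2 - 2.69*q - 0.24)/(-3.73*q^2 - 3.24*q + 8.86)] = (12.5815*q^2 - 125.476*q - 24.611)/(13.9129*q^4 + 24.1704*q^3 - 55.598*q^2 - 57.4128*q + 78.4996)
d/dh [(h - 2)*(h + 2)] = 2*h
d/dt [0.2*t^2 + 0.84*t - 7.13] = 0.4*t + 0.84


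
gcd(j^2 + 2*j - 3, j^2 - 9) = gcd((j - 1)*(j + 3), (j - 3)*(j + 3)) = j + 3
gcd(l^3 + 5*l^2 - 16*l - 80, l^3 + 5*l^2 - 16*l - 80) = l^3 + 5*l^2 - 16*l - 80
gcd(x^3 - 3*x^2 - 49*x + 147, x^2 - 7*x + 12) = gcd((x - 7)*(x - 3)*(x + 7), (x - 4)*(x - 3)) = x - 3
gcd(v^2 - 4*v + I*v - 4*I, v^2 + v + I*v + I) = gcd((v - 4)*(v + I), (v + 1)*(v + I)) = v + I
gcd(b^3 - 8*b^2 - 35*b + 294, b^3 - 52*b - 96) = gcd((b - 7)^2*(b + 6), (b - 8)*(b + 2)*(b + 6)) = b + 6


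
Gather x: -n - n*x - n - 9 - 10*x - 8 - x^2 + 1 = -2*n - x^2 + x*(-n - 10) - 16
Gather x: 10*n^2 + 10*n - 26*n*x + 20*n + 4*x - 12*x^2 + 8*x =10*n^2 + 30*n - 12*x^2 + x*(12 - 26*n)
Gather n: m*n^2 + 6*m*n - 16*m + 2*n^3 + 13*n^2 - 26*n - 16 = -16*m + 2*n^3 + n^2*(m + 13) + n*(6*m - 26) - 16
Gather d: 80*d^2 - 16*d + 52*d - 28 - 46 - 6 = 80*d^2 + 36*d - 80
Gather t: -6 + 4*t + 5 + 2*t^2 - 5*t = 2*t^2 - t - 1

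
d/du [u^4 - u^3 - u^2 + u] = 4*u^3 - 3*u^2 - 2*u + 1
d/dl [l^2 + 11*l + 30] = 2*l + 11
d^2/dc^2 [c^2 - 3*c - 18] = 2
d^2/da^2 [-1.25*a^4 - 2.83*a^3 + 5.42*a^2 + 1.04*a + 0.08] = -15.0*a^2 - 16.98*a + 10.84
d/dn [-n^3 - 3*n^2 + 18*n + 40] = -3*n^2 - 6*n + 18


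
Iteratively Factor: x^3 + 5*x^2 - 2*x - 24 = (x + 4)*(x^2 + x - 6) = (x - 2)*(x + 4)*(x + 3)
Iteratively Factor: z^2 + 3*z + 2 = (z + 2)*(z + 1)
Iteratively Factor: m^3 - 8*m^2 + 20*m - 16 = (m - 2)*(m^2 - 6*m + 8) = (m - 2)^2*(m - 4)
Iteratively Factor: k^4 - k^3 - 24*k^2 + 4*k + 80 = (k + 2)*(k^3 - 3*k^2 - 18*k + 40) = (k - 2)*(k + 2)*(k^2 - k - 20) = (k - 5)*(k - 2)*(k + 2)*(k + 4)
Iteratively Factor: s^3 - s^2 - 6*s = (s + 2)*(s^2 - 3*s) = s*(s + 2)*(s - 3)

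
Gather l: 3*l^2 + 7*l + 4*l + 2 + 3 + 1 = 3*l^2 + 11*l + 6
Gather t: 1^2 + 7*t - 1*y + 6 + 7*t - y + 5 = 14*t - 2*y + 12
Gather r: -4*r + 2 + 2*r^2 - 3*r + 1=2*r^2 - 7*r + 3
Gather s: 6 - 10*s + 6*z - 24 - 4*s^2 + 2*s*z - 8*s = -4*s^2 + s*(2*z - 18) + 6*z - 18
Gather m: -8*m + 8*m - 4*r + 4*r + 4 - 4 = 0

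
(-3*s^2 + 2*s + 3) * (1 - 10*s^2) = 30*s^4 - 20*s^3 - 33*s^2 + 2*s + 3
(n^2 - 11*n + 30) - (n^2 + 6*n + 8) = 22 - 17*n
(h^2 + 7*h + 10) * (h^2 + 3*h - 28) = h^4 + 10*h^3 + 3*h^2 - 166*h - 280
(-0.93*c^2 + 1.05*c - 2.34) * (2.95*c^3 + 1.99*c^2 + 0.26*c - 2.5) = -2.7435*c^5 + 1.2468*c^4 - 5.0553*c^3 - 2.0586*c^2 - 3.2334*c + 5.85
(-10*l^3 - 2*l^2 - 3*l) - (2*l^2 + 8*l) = -10*l^3 - 4*l^2 - 11*l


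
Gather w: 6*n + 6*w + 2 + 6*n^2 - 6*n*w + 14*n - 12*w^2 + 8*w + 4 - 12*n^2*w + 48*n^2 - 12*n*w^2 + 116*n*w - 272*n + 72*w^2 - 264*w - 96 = 54*n^2 - 252*n + w^2*(60 - 12*n) + w*(-12*n^2 + 110*n - 250) - 90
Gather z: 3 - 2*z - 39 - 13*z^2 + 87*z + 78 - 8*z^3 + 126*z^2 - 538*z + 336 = -8*z^3 + 113*z^2 - 453*z + 378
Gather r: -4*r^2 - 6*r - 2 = -4*r^2 - 6*r - 2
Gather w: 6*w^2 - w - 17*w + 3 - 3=6*w^2 - 18*w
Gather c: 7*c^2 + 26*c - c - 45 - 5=7*c^2 + 25*c - 50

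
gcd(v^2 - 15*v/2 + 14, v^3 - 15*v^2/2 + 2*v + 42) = v - 7/2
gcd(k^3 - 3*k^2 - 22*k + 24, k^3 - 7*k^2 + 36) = k - 6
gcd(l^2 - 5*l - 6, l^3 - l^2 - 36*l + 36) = l - 6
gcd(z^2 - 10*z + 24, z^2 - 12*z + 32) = z - 4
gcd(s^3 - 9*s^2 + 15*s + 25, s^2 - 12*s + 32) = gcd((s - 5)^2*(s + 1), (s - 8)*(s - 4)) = 1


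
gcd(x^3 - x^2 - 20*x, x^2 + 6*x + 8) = x + 4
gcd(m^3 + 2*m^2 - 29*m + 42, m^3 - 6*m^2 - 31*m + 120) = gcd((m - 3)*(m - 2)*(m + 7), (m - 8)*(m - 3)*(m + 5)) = m - 3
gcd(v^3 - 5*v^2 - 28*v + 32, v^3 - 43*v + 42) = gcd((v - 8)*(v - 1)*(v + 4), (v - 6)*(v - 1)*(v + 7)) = v - 1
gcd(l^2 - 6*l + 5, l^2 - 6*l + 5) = l^2 - 6*l + 5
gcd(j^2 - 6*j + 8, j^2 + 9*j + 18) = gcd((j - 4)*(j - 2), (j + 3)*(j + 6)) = 1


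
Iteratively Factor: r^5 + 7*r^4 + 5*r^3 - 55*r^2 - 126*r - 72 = (r + 2)*(r^4 + 5*r^3 - 5*r^2 - 45*r - 36) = (r + 2)*(r + 4)*(r^3 + r^2 - 9*r - 9) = (r + 1)*(r + 2)*(r + 4)*(r^2 - 9) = (r + 1)*(r + 2)*(r + 3)*(r + 4)*(r - 3)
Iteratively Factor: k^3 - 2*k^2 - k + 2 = (k - 1)*(k^2 - k - 2) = (k - 1)*(k + 1)*(k - 2)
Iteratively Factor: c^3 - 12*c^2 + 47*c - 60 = (c - 4)*(c^2 - 8*c + 15) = (c - 4)*(c - 3)*(c - 5)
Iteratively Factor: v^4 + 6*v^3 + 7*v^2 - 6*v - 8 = (v - 1)*(v^3 + 7*v^2 + 14*v + 8) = (v - 1)*(v + 1)*(v^2 + 6*v + 8) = (v - 1)*(v + 1)*(v + 2)*(v + 4)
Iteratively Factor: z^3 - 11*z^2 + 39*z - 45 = (z - 3)*(z^2 - 8*z + 15) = (z - 5)*(z - 3)*(z - 3)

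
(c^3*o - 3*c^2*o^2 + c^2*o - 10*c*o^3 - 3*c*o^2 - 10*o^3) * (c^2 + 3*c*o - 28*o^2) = c^5*o + c^4*o - 47*c^3*o^3 + 54*c^2*o^4 - 47*c^2*o^3 + 280*c*o^5 + 54*c*o^4 + 280*o^5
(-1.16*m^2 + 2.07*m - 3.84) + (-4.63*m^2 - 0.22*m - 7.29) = -5.79*m^2 + 1.85*m - 11.13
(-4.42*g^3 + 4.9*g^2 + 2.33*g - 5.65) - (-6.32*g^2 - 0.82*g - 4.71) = -4.42*g^3 + 11.22*g^2 + 3.15*g - 0.94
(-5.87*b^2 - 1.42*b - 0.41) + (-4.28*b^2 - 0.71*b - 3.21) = -10.15*b^2 - 2.13*b - 3.62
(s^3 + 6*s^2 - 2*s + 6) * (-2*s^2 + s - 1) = -2*s^5 - 11*s^4 + 9*s^3 - 20*s^2 + 8*s - 6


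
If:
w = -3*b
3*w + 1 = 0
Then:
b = 1/9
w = -1/3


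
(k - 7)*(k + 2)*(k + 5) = k^3 - 39*k - 70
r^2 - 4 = (r - 2)*(r + 2)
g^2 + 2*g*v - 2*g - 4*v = (g - 2)*(g + 2*v)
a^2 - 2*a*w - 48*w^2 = (a - 8*w)*(a + 6*w)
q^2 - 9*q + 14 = (q - 7)*(q - 2)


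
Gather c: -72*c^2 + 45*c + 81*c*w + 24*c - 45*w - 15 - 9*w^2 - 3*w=-72*c^2 + c*(81*w + 69) - 9*w^2 - 48*w - 15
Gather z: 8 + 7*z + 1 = 7*z + 9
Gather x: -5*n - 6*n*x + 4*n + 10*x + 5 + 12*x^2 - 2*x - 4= -n + 12*x^2 + x*(8 - 6*n) + 1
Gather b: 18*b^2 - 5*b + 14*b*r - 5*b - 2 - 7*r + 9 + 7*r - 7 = 18*b^2 + b*(14*r - 10)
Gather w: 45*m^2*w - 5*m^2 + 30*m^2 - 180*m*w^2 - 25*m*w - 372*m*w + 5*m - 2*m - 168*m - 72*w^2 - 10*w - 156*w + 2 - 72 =25*m^2 - 165*m + w^2*(-180*m - 72) + w*(45*m^2 - 397*m - 166) - 70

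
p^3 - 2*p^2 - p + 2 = (p - 2)*(p - 1)*(p + 1)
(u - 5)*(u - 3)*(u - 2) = u^3 - 10*u^2 + 31*u - 30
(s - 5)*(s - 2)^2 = s^3 - 9*s^2 + 24*s - 20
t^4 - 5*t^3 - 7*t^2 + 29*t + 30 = (t - 5)*(t - 3)*(t + 1)*(t + 2)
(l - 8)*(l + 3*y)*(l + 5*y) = l^3 + 8*l^2*y - 8*l^2 + 15*l*y^2 - 64*l*y - 120*y^2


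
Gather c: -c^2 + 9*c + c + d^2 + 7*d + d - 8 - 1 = -c^2 + 10*c + d^2 + 8*d - 9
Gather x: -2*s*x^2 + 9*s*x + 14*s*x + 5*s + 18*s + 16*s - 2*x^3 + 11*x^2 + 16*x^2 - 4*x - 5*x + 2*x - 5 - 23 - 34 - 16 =39*s - 2*x^3 + x^2*(27 - 2*s) + x*(23*s - 7) - 78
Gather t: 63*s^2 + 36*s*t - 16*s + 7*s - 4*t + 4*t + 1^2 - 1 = 63*s^2 + 36*s*t - 9*s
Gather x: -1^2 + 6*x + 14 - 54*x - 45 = -48*x - 32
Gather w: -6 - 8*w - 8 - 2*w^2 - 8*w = -2*w^2 - 16*w - 14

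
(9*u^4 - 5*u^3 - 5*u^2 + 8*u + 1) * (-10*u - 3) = -90*u^5 + 23*u^4 + 65*u^3 - 65*u^2 - 34*u - 3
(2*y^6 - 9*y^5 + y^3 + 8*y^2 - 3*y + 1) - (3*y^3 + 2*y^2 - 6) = 2*y^6 - 9*y^5 - 2*y^3 + 6*y^2 - 3*y + 7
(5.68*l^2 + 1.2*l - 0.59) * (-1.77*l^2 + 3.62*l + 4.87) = -10.0536*l^4 + 18.4376*l^3 + 33.0499*l^2 + 3.7082*l - 2.8733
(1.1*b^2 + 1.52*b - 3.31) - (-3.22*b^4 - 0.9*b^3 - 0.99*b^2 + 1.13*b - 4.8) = 3.22*b^4 + 0.9*b^3 + 2.09*b^2 + 0.39*b + 1.49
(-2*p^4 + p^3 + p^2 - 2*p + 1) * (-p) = 2*p^5 - p^4 - p^3 + 2*p^2 - p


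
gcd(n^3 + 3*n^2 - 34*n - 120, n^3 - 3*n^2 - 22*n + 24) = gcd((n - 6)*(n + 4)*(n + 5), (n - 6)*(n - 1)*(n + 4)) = n^2 - 2*n - 24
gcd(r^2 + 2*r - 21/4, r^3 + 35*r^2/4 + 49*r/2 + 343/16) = r + 7/2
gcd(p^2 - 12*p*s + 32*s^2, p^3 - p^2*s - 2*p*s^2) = 1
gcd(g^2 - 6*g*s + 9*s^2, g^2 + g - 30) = 1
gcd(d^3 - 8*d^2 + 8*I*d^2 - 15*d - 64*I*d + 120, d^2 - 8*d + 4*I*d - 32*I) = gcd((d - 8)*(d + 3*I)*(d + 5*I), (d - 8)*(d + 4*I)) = d - 8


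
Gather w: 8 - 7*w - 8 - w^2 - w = -w^2 - 8*w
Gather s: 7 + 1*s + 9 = s + 16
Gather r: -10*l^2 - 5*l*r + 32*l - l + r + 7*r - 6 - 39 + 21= -10*l^2 + 31*l + r*(8 - 5*l) - 24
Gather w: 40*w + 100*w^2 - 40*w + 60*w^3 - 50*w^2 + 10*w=60*w^3 + 50*w^2 + 10*w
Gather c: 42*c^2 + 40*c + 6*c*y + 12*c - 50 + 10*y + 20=42*c^2 + c*(6*y + 52) + 10*y - 30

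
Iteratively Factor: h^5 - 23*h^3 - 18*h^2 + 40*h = (h - 1)*(h^4 + h^3 - 22*h^2 - 40*h) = (h - 1)*(h + 4)*(h^3 - 3*h^2 - 10*h) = (h - 1)*(h + 2)*(h + 4)*(h^2 - 5*h) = (h - 5)*(h - 1)*(h + 2)*(h + 4)*(h)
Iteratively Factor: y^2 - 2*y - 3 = (y + 1)*(y - 3)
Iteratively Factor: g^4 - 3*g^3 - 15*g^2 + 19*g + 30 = (g - 5)*(g^3 + 2*g^2 - 5*g - 6) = (g - 5)*(g - 2)*(g^2 + 4*g + 3) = (g - 5)*(g - 2)*(g + 3)*(g + 1)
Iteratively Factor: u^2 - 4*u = (u)*(u - 4)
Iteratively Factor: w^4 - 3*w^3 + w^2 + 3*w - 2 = (w + 1)*(w^3 - 4*w^2 + 5*w - 2) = (w - 1)*(w + 1)*(w^2 - 3*w + 2) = (w - 1)^2*(w + 1)*(w - 2)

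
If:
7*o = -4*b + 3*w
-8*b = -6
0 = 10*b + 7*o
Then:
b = 3/4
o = -15/14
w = -3/2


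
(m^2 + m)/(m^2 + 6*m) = (m + 1)/(m + 6)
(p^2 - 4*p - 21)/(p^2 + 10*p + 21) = (p - 7)/(p + 7)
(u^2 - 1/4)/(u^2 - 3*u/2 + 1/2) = (u + 1/2)/(u - 1)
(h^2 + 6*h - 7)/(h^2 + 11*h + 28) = (h - 1)/(h + 4)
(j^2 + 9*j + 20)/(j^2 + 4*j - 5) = (j + 4)/(j - 1)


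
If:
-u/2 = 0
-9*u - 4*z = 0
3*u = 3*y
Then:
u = 0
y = 0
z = 0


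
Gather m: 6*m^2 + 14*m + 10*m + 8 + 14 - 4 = 6*m^2 + 24*m + 18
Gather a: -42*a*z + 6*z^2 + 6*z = -42*a*z + 6*z^2 + 6*z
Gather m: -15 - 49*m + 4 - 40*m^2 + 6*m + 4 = -40*m^2 - 43*m - 7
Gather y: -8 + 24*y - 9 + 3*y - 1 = 27*y - 18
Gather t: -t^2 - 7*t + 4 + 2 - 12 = -t^2 - 7*t - 6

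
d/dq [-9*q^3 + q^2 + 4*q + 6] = -27*q^2 + 2*q + 4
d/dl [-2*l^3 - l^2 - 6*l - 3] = -6*l^2 - 2*l - 6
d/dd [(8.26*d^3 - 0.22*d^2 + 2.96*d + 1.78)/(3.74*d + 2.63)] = (61.7848*d^3 + 64.3486*d^2 - 1.1572*d + 1.1276)/(13.9876*d^2 + 19.6724*d + 6.9169)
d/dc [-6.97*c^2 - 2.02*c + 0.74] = -13.94*c - 2.02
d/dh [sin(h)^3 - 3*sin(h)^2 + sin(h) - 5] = (3*sin(h)^2 - 6*sin(h) + 1)*cos(h)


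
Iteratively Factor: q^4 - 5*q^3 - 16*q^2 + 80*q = (q - 5)*(q^3 - 16*q) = (q - 5)*(q - 4)*(q^2 + 4*q) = q*(q - 5)*(q - 4)*(q + 4)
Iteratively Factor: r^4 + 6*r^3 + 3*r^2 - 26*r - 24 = (r + 4)*(r^3 + 2*r^2 - 5*r - 6) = (r - 2)*(r + 4)*(r^2 + 4*r + 3) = (r - 2)*(r + 1)*(r + 4)*(r + 3)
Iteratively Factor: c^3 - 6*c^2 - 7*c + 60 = (c - 5)*(c^2 - c - 12) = (c - 5)*(c - 4)*(c + 3)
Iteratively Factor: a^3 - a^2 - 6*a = (a - 3)*(a^2 + 2*a) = a*(a - 3)*(a + 2)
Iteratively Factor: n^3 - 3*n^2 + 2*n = (n - 1)*(n^2 - 2*n) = (n - 2)*(n - 1)*(n)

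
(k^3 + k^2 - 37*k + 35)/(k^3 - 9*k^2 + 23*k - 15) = (k + 7)/(k - 3)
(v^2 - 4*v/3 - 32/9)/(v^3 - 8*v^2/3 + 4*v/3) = (9*v^2 - 12*v - 32)/(3*v*(3*v^2 - 8*v + 4))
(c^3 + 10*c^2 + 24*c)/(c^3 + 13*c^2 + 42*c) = (c + 4)/(c + 7)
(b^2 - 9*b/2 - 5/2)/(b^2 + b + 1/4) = 2*(b - 5)/(2*b + 1)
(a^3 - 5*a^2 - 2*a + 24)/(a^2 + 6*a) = (a^3 - 5*a^2 - 2*a + 24)/(a*(a + 6))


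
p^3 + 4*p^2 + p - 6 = (p - 1)*(p + 2)*(p + 3)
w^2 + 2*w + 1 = (w + 1)^2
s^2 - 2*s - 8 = (s - 4)*(s + 2)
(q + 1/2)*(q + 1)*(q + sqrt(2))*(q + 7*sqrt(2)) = q^4 + 3*q^3/2 + 8*sqrt(2)*q^3 + 29*q^2/2 + 12*sqrt(2)*q^2 + 4*sqrt(2)*q + 21*q + 7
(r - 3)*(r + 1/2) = r^2 - 5*r/2 - 3/2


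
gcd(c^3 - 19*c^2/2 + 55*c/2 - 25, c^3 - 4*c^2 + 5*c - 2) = c - 2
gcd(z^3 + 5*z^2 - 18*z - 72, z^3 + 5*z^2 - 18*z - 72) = z^3 + 5*z^2 - 18*z - 72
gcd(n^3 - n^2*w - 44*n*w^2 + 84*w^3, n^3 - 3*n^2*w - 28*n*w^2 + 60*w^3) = n^2 - 8*n*w + 12*w^2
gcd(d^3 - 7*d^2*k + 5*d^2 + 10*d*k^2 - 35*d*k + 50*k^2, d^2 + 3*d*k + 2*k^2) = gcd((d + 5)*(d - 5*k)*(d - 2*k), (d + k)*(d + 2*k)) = 1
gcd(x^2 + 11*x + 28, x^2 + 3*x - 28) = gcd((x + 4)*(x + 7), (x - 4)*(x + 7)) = x + 7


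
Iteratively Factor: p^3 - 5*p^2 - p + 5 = (p - 5)*(p^2 - 1) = (p - 5)*(p + 1)*(p - 1)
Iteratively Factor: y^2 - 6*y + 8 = (y - 4)*(y - 2)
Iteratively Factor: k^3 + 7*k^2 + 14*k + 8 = (k + 2)*(k^2 + 5*k + 4) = (k + 1)*(k + 2)*(k + 4)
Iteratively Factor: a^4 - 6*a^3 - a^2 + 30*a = (a - 3)*(a^3 - 3*a^2 - 10*a) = a*(a - 3)*(a^2 - 3*a - 10) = a*(a - 3)*(a + 2)*(a - 5)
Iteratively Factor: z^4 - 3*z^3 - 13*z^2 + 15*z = (z - 5)*(z^3 + 2*z^2 - 3*z) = (z - 5)*(z - 1)*(z^2 + 3*z) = z*(z - 5)*(z - 1)*(z + 3)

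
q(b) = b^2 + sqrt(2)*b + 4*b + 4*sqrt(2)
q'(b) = 2*b + sqrt(2) + 4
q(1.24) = 13.91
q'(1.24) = 7.89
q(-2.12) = -1.33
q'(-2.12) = 1.17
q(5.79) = 70.53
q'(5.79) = 16.99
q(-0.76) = 2.12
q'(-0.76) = 3.89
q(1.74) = 18.11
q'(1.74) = 8.89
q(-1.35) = 0.17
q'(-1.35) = 2.71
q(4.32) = 47.71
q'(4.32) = 14.05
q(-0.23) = 4.46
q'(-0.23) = 4.95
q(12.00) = 214.63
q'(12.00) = 29.41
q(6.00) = 74.14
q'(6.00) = 17.41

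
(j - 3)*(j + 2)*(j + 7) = j^3 + 6*j^2 - 13*j - 42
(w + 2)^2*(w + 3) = w^3 + 7*w^2 + 16*w + 12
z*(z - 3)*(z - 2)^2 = z^4 - 7*z^3 + 16*z^2 - 12*z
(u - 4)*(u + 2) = u^2 - 2*u - 8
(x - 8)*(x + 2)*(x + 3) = x^3 - 3*x^2 - 34*x - 48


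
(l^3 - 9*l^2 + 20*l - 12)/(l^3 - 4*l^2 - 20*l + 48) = (l - 1)/(l + 4)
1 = 1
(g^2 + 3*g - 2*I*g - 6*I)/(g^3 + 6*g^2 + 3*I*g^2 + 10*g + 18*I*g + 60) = (g + 3)/(g^2 + g*(6 + 5*I) + 30*I)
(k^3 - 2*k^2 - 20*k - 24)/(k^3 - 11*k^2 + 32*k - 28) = (k^3 - 2*k^2 - 20*k - 24)/(k^3 - 11*k^2 + 32*k - 28)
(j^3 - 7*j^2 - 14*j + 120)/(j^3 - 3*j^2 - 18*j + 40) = (j - 6)/(j - 2)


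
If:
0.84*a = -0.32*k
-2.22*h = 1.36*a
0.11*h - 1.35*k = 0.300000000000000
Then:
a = 0.09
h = -0.05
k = -0.23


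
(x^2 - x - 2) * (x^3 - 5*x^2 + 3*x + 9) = x^5 - 6*x^4 + 6*x^3 + 16*x^2 - 15*x - 18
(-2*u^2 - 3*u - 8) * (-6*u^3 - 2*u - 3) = 12*u^5 + 18*u^4 + 52*u^3 + 12*u^2 + 25*u + 24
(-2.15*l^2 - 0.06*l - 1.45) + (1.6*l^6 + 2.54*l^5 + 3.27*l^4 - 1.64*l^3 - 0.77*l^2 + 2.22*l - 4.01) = 1.6*l^6 + 2.54*l^5 + 3.27*l^4 - 1.64*l^3 - 2.92*l^2 + 2.16*l - 5.46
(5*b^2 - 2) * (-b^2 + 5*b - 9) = -5*b^4 + 25*b^3 - 43*b^2 - 10*b + 18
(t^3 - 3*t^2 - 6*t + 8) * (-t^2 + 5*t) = -t^5 + 8*t^4 - 9*t^3 - 38*t^2 + 40*t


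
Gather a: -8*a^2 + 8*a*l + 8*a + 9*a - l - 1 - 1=-8*a^2 + a*(8*l + 17) - l - 2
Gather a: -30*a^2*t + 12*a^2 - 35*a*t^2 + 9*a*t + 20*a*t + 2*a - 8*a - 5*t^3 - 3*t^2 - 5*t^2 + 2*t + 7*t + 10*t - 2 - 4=a^2*(12 - 30*t) + a*(-35*t^2 + 29*t - 6) - 5*t^3 - 8*t^2 + 19*t - 6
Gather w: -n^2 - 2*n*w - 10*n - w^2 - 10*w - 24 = -n^2 - 10*n - w^2 + w*(-2*n - 10) - 24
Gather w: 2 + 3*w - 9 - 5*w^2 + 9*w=-5*w^2 + 12*w - 7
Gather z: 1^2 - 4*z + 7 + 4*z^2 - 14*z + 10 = 4*z^2 - 18*z + 18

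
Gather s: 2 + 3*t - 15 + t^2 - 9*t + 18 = t^2 - 6*t + 5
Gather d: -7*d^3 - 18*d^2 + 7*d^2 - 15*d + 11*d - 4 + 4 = -7*d^3 - 11*d^2 - 4*d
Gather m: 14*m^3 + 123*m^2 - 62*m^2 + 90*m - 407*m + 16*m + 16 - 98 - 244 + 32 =14*m^3 + 61*m^2 - 301*m - 294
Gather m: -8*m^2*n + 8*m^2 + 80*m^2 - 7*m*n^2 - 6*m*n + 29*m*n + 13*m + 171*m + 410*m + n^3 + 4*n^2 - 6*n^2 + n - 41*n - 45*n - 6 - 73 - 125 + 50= m^2*(88 - 8*n) + m*(-7*n^2 + 23*n + 594) + n^3 - 2*n^2 - 85*n - 154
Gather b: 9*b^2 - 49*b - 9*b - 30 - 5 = 9*b^2 - 58*b - 35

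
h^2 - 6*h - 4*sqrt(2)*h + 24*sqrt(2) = (h - 6)*(h - 4*sqrt(2))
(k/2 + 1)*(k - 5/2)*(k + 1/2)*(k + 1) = k^4/2 + k^3/2 - 21*k^2/8 - 31*k/8 - 5/4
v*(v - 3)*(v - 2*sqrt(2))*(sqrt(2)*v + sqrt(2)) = sqrt(2)*v^4 - 4*v^3 - 2*sqrt(2)*v^3 - 3*sqrt(2)*v^2 + 8*v^2 + 12*v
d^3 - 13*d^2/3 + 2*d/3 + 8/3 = (d - 4)*(d - 1)*(d + 2/3)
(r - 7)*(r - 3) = r^2 - 10*r + 21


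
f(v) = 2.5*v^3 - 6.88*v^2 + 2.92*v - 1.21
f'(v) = 7.5*v^2 - 13.76*v + 2.92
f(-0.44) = -4.04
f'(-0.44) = 10.43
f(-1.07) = -15.27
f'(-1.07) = 26.23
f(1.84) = -3.56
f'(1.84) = 2.99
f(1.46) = -3.83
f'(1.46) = -1.18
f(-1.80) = -43.34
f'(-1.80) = 51.99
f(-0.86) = -10.40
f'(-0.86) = 20.30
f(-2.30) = -74.74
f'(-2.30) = 74.24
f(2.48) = 1.85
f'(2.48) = 14.92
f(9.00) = 1290.29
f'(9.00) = 486.58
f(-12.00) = -5346.97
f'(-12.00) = 1248.04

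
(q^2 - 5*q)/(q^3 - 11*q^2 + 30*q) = 1/(q - 6)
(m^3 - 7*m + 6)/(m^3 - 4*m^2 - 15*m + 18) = (m - 2)/(m - 6)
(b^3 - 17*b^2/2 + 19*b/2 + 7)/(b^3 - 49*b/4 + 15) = 2*(2*b^3 - 17*b^2 + 19*b + 14)/(4*b^3 - 49*b + 60)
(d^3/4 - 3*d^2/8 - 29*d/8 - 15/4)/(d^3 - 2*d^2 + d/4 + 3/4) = (2*d^3 - 3*d^2 - 29*d - 30)/(2*(4*d^3 - 8*d^2 + d + 3))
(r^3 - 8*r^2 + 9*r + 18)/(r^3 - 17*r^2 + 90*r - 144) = (r + 1)/(r - 8)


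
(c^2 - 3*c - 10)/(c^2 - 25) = (c + 2)/(c + 5)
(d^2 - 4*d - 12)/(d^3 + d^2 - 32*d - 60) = 1/(d + 5)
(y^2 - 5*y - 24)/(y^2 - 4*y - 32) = (y + 3)/(y + 4)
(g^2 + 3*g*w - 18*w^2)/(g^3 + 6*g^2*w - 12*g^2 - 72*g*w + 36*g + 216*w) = (g - 3*w)/(g^2 - 12*g + 36)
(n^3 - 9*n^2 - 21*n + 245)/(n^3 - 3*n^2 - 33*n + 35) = (n - 7)/(n - 1)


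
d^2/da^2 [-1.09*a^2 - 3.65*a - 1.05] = -2.18000000000000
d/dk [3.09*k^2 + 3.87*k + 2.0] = 6.18*k + 3.87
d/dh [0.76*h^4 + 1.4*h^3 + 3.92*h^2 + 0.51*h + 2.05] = 3.04*h^3 + 4.2*h^2 + 7.84*h + 0.51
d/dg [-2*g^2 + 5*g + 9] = 5 - 4*g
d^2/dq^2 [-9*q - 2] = 0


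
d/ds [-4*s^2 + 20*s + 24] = 20 - 8*s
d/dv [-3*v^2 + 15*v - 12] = 15 - 6*v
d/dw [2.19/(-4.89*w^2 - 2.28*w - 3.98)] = (21.4182*w + 4.9932)/(4.89*w^2 + 2.28*w + 3.98)^2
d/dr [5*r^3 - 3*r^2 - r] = 15*r^2 - 6*r - 1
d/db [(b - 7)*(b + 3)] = 2*b - 4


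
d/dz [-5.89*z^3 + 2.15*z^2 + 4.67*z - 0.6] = -17.67*z^2 + 4.3*z + 4.67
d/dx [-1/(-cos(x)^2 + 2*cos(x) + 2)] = 2*(cos(x) - 1)*sin(x)/(sin(x)^2 + 2*cos(x) + 1)^2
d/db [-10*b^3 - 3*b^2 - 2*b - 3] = -30*b^2 - 6*b - 2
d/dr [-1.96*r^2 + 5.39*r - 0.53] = 5.39 - 3.92*r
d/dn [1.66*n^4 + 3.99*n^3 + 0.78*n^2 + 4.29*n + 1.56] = 6.64*n^3 + 11.97*n^2 + 1.56*n + 4.29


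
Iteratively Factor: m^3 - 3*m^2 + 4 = (m - 2)*(m^2 - m - 2) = (m - 2)^2*(m + 1)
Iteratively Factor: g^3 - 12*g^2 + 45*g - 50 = (g - 5)*(g^2 - 7*g + 10) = (g - 5)*(g - 2)*(g - 5)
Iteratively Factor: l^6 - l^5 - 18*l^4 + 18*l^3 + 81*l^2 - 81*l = (l)*(l^5 - l^4 - 18*l^3 + 18*l^2 + 81*l - 81) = l*(l - 3)*(l^4 + 2*l^3 - 12*l^2 - 18*l + 27) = l*(l - 3)*(l + 3)*(l^3 - l^2 - 9*l + 9) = l*(l - 3)^2*(l + 3)*(l^2 + 2*l - 3) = l*(l - 3)^2*(l + 3)^2*(l - 1)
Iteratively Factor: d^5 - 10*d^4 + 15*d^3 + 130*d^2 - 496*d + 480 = (d - 5)*(d^4 - 5*d^3 - 10*d^2 + 80*d - 96) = (d - 5)*(d - 3)*(d^3 - 2*d^2 - 16*d + 32) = (d - 5)*(d - 4)*(d - 3)*(d^2 + 2*d - 8) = (d - 5)*(d - 4)*(d - 3)*(d + 4)*(d - 2)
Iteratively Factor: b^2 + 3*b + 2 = (b + 2)*(b + 1)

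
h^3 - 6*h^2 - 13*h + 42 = (h - 7)*(h - 2)*(h + 3)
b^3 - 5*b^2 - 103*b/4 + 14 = (b - 8)*(b - 1/2)*(b + 7/2)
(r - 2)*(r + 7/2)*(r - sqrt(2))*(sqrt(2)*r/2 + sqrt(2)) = sqrt(2)*r^4/2 - r^3 + 7*sqrt(2)*r^3/4 - 7*r^2/2 - 2*sqrt(2)*r^2 - 7*sqrt(2)*r + 4*r + 14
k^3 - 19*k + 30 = (k - 3)*(k - 2)*(k + 5)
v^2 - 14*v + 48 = (v - 8)*(v - 6)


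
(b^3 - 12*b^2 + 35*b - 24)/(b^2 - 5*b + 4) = (b^2 - 11*b + 24)/(b - 4)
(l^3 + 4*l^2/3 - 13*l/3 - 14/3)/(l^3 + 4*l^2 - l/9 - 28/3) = 3*(l^2 - l - 2)/(3*l^2 + 5*l - 12)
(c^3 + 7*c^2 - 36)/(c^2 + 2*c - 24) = (c^2 + c - 6)/(c - 4)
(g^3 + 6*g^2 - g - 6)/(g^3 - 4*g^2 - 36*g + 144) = (g^2 - 1)/(g^2 - 10*g + 24)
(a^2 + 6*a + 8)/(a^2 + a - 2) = (a + 4)/(a - 1)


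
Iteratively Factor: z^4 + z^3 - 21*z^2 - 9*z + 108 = (z + 4)*(z^3 - 3*z^2 - 9*z + 27) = (z - 3)*(z + 4)*(z^2 - 9) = (z - 3)^2*(z + 4)*(z + 3)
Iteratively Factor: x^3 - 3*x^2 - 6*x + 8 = (x + 2)*(x^2 - 5*x + 4) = (x - 1)*(x + 2)*(x - 4)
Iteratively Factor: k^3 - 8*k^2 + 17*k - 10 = (k - 2)*(k^2 - 6*k + 5) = (k - 5)*(k - 2)*(k - 1)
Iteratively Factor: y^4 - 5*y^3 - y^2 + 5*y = (y)*(y^3 - 5*y^2 - y + 5) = y*(y - 5)*(y^2 - 1) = y*(y - 5)*(y + 1)*(y - 1)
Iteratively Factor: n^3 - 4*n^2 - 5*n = (n)*(n^2 - 4*n - 5) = n*(n - 5)*(n + 1)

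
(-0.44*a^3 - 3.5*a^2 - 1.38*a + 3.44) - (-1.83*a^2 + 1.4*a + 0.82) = -0.44*a^3 - 1.67*a^2 - 2.78*a + 2.62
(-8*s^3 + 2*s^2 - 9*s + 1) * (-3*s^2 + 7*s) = 24*s^5 - 62*s^4 + 41*s^3 - 66*s^2 + 7*s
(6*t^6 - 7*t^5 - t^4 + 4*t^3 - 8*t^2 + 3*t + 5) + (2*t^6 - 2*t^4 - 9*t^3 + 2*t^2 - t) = 8*t^6 - 7*t^5 - 3*t^4 - 5*t^3 - 6*t^2 + 2*t + 5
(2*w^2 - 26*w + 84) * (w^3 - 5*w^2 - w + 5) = 2*w^5 - 36*w^4 + 212*w^3 - 384*w^2 - 214*w + 420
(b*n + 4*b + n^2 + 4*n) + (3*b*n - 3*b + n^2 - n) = 4*b*n + b + 2*n^2 + 3*n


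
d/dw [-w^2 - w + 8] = -2*w - 1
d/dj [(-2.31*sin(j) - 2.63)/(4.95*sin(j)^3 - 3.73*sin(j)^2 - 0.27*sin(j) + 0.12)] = (22.869*sin(j)^3 + 30.4392*sin(j)^2 - 19.6198*sin(j) - 0.9873)*cos(j)/(24.5025*sin(j)^6 - 36.927*sin(j)^5 + 11.2399*sin(j)^4 + 3.2022*sin(j)^3 - 0.8223*sin(j)^2 - 0.0648*sin(j) + 0.0144)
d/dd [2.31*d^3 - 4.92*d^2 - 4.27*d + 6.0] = 6.93*d^2 - 9.84*d - 4.27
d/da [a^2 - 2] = 2*a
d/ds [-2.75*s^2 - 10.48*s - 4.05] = -5.5*s - 10.48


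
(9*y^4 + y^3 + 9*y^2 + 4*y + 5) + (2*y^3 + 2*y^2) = 9*y^4 + 3*y^3 + 11*y^2 + 4*y + 5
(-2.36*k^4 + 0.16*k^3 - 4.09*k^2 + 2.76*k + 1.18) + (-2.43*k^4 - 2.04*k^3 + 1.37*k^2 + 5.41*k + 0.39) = -4.79*k^4 - 1.88*k^3 - 2.72*k^2 + 8.17*k + 1.57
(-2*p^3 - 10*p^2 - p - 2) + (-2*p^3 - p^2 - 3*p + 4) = -4*p^3 - 11*p^2 - 4*p + 2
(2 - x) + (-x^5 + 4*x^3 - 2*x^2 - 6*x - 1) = -x^5 + 4*x^3 - 2*x^2 - 7*x + 1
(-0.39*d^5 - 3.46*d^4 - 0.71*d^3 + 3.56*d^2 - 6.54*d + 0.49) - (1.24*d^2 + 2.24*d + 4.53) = -0.39*d^5 - 3.46*d^4 - 0.71*d^3 + 2.32*d^2 - 8.78*d - 4.04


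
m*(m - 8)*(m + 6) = m^3 - 2*m^2 - 48*m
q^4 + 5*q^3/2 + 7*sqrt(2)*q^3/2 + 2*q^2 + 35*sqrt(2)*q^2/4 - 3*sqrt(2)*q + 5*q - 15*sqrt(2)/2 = (q + 5/2)*(q - sqrt(2)/2)*(q + sqrt(2))*(q + 3*sqrt(2))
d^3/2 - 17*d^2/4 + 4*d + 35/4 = (d/2 + 1/2)*(d - 7)*(d - 5/2)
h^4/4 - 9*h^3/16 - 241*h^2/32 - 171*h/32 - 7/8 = (h/4 + 1)*(h - 7)*(h + 1/4)*(h + 1/2)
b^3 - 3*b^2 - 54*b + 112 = (b - 8)*(b - 2)*(b + 7)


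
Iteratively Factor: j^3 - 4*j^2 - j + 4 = (j + 1)*(j^2 - 5*j + 4) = (j - 4)*(j + 1)*(j - 1)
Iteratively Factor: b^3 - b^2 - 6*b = (b + 2)*(b^2 - 3*b) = (b - 3)*(b + 2)*(b)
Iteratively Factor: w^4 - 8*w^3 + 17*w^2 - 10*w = (w - 5)*(w^3 - 3*w^2 + 2*w) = w*(w - 5)*(w^2 - 3*w + 2) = w*(w - 5)*(w - 1)*(w - 2)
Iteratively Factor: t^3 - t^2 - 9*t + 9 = (t - 1)*(t^2 - 9) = (t - 3)*(t - 1)*(t + 3)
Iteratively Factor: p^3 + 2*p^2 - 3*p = (p + 3)*(p^2 - p) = (p - 1)*(p + 3)*(p)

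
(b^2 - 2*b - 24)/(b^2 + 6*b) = (b^2 - 2*b - 24)/(b*(b + 6))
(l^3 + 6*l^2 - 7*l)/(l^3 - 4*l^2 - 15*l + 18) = l*(l + 7)/(l^2 - 3*l - 18)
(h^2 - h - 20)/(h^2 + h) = (h^2 - h - 20)/(h*(h + 1))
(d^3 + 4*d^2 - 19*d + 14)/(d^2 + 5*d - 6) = (d^2 + 5*d - 14)/(d + 6)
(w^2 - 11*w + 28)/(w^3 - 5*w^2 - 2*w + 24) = (w - 7)/(w^2 - w - 6)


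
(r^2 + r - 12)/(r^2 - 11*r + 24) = (r + 4)/(r - 8)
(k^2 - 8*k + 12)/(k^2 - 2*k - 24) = (k - 2)/(k + 4)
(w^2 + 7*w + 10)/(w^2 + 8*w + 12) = (w + 5)/(w + 6)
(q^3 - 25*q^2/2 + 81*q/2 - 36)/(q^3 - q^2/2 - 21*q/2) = (-2*q^3 + 25*q^2 - 81*q + 72)/(q*(-2*q^2 + q + 21))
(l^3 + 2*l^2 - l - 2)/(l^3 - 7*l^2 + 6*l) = (l^2 + 3*l + 2)/(l*(l - 6))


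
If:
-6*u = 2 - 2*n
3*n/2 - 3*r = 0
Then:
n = 3*u + 1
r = 3*u/2 + 1/2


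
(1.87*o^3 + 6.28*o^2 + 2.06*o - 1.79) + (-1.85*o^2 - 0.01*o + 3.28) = 1.87*o^3 + 4.43*o^2 + 2.05*o + 1.49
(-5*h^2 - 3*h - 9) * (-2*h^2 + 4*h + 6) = 10*h^4 - 14*h^3 - 24*h^2 - 54*h - 54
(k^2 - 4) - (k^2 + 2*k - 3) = -2*k - 1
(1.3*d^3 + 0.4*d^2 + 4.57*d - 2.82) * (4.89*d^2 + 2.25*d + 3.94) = 6.357*d^5 + 4.881*d^4 + 28.3693*d^3 - 1.9313*d^2 + 11.6608*d - 11.1108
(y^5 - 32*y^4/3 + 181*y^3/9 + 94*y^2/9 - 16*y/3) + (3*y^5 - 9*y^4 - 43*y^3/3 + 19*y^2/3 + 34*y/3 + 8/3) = 4*y^5 - 59*y^4/3 + 52*y^3/9 + 151*y^2/9 + 6*y + 8/3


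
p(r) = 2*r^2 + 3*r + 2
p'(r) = 4*r + 3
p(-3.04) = 11.36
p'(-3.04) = -9.16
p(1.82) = 14.08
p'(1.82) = 10.28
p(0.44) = 3.71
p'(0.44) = 4.76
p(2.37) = 20.34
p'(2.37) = 12.48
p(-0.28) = 1.32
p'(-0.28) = 1.88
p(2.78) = 25.80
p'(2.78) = 14.12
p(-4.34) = 26.65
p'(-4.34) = -14.36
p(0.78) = 5.56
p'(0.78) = 6.12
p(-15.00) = 407.00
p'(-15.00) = -57.00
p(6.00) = 92.00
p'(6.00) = 27.00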